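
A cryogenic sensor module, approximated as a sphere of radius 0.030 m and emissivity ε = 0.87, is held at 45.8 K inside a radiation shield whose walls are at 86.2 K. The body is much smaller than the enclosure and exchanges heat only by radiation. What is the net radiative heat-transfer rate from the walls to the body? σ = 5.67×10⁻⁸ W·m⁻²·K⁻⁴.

P_net ≈ 0.0283 W

For a small grey body in a large enclosure: P_net = εσA(T_body⁴ − T_wall⁴).
A = 4πr² = 0.01131 m²; T_body⁴ − T_wall⁴ = 4.400×10⁶ − 5.521×10⁷ = -5.081×10⁷ K⁴.
|P_net| = 0.87·5.67×10⁻⁸·0.01131·5.081×10⁷.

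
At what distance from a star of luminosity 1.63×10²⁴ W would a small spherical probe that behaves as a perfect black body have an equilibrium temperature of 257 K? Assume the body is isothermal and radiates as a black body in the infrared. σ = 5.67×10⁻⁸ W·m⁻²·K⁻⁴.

For an isothermal black-emitting sphere, (1−a)S·πr² = σ·4πr²·T⁴ ⇒ S = 4σT⁴/(1−a).
S = 4·5.67×10⁻⁸·(257)⁴/1.00 = 989.4 W/m².
Flux falls as S = L/(4πd²), so d = √(L/(4πS)) = √(1.63×10²⁴/(4π·989.4)).

d ≈ 1.14×10¹⁰ m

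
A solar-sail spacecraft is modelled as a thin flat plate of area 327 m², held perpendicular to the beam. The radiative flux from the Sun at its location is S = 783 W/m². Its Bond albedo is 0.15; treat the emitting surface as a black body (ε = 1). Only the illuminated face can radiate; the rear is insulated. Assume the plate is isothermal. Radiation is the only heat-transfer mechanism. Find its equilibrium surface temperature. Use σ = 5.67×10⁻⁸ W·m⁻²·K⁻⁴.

T ≈ 329 K

At equilibrium, absorbed power = emitted power.
Absorbing cross-section = A = 327.0 m²; emitting surface = A = 327.0 m² (ratio 1).
(1−a)S·A_cross = εσ·A_surf·T⁴  ⇒  T⁴ = (1−a)S/(1σ).
T⁴ = 0.850·783/(1·5.67×10⁻⁸) = 1.174×10¹⁰ K⁴.
T = (1.174×10¹⁰)^(1/4).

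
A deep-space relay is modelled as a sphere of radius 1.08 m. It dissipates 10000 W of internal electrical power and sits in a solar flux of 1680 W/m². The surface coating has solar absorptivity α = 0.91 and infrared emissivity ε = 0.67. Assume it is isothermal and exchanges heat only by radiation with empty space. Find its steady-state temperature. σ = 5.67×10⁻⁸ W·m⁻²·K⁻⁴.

At steady state, absorbed solar power + internal power = radiated power.
Absorbed: α·S·A_cross = 0.91·1680·3.664 = 5602 W (cross-section πr²).
Total input = 5602 + 10000 = 15600 W.
Radiated: εσ·A_surf·T⁴ with A_surf = 4πr² = 14.66 m².
T⁴ = 15600/(0.67·5.67×10⁻⁸·14.66) = 2.802×10¹⁰ K⁴.

T ≈ 409 K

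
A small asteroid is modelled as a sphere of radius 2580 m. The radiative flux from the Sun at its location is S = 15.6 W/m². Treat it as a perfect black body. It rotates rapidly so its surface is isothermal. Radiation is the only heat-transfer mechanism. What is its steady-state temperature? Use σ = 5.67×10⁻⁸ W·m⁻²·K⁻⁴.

T ≈ 91.1 K

At equilibrium, absorbed power = emitted power.
Absorbing cross-section = πr² = 2.091×10⁷ m²; emitting surface = 4πr² = 8.365×10⁷ m² (ratio 4).
S·A_cross = εσ·A_surf·T⁴  ⇒  T⁴ = S/(4σ).
T⁴ = 1.00·15.6/(4·5.67×10⁻⁸) = 6.878×10⁷ K⁴.
T = (6.878×10⁷)^(1/4).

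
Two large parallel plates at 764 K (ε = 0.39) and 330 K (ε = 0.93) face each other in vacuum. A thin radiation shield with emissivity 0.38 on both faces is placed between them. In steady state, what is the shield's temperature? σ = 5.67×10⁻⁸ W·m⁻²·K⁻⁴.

In steady state the net flux on the hot side equals that on the cold side.
σ(T₁⁴−T_s⁴)/D₁ = σ(T_s⁴−T₂⁴)/D₂, with D₁ = 1/ε₁+1/ε_s−1 = 4.196, D₂ = 1/ε_s+1/ε₂−1 = 2.707.
Solve for T_s⁴: T_s⁴ = (D₂·T₁⁴ + D₁·T₂⁴)/(D₁+D₂) = 1.408×10¹¹ K⁴.

T_s ≈ 613 K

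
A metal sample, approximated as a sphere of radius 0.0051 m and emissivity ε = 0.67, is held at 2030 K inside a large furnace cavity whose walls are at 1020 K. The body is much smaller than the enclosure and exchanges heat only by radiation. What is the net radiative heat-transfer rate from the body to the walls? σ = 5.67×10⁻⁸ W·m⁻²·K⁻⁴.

P_net ≈ 197 W

For a small grey body in a large enclosure: P_net = εσA(T_body⁴ − T_wall⁴).
A = 4πr² = 3.269×10⁻⁴ m²; T_body⁴ − T_wall⁴ = 1.698×10¹³ − 1.082×10¹² = 1.590×10¹³ K⁴.
|P_net| = 0.67·5.67×10⁻⁸·3.269×10⁻⁴·1.590×10¹³.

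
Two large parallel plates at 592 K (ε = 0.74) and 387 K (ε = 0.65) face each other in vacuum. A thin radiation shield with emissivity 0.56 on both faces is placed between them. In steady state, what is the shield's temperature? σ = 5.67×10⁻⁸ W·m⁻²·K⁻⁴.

T_s ≈ 523 K

In steady state the net flux on the hot side equals that on the cold side.
σ(T₁⁴−T_s⁴)/D₁ = σ(T_s⁴−T₂⁴)/D₂, with D₁ = 1/ε₁+1/ε_s−1 = 2.137, D₂ = 1/ε_s+1/ε₂−1 = 2.324.
Solve for T_s⁴: T_s⁴ = (D₂·T₁⁴ + D₁·T₂⁴)/(D₁+D₂) = 7.473×10¹⁰ K⁴.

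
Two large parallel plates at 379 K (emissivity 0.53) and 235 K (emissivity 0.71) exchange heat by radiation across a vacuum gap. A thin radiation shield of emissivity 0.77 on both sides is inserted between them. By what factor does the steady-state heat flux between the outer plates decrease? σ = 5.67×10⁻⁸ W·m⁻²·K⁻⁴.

Without shield: q₀ = σΔ(T⁴)/(1/ε₁+1/ε₂−1) with denominator 2.295.
With shield the two gaps are in series; the resistances add: (1/ε₁+1/ε_s−1)+(1/ε_s+1/ε₂−1) = 2.185+1.707 = 3.893.
Heat-flux ratio q₀/q = 3.893/2.295.

factor ≈ 1.70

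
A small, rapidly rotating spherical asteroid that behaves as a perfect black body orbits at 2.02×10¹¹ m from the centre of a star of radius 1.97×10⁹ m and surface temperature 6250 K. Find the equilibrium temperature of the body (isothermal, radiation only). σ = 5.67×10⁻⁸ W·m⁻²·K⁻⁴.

The star's surface emits σT_*⁴; at distance d the flux is S = σT_*⁴(R_*/d)².
S = 5.67×10⁻⁸·(6250)⁴·(1.97×10⁹/2.02×10¹¹)² = 8229 W/m².
For an isothermal sphere T⁴ = (1−a)S/(4σ) = 3.628×10¹⁰ K⁴.

T ≈ 436 K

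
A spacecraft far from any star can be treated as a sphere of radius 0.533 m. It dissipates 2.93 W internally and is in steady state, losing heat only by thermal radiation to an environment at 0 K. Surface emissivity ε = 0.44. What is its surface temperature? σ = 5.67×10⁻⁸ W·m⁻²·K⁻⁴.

T ≈ 75.7 K

Steady state: internal power = radiated power, P = εσA T⁴.
Radiating area A = 4πr² = 3.570 m².
T⁴ = P/(εσA) = 2.93/(0.44·5.67×10⁻⁸·3.570) = 3.290×10⁷ K⁴.
T = (3.290×10⁷)^(1/4).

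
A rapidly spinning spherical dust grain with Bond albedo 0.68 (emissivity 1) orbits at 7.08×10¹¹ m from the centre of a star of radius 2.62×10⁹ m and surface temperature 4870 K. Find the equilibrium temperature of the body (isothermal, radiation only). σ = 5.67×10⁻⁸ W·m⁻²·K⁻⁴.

T ≈ 158 K

The star's surface emits σT_*⁴; at distance d the flux is S = σT_*⁴(R_*/d)².
S = 5.67×10⁻⁸·(4870)⁴·(2.62×10⁹/7.08×10¹¹)² = 436.8 W/m².
For an isothermal sphere T⁴ = (1−a)S/(4σ) = 6.162×10⁸ K⁴.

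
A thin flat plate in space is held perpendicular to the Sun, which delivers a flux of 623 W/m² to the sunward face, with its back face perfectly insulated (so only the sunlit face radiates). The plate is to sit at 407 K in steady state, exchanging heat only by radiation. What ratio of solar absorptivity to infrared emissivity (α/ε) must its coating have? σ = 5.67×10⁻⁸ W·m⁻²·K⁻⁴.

Balance: αS·A = εσ·1A·T⁴ ⇒ α/ε = σT⁴/S.
α/ε = 5.67×10⁻⁸·(407)⁴/623 = 5.67×10⁻⁸·2.744×10¹⁰/623.

α/ε ≈ 2.50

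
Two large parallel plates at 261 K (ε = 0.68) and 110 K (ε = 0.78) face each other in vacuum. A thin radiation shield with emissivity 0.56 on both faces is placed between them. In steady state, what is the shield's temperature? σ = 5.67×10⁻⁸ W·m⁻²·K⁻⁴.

In steady state the net flux on the hot side equals that on the cold side.
σ(T₁⁴−T_s⁴)/D₁ = σ(T_s⁴−T₂⁴)/D₂, with D₁ = 1/ε₁+1/ε_s−1 = 2.256, D₂ = 1/ε_s+1/ε₂−1 = 2.068.
Solve for T_s⁴: T_s⁴ = (D₂·T₁⁴ + D₁·T₂⁴)/(D₁+D₂) = 2.295×10⁹ K⁴.

T_s ≈ 219 K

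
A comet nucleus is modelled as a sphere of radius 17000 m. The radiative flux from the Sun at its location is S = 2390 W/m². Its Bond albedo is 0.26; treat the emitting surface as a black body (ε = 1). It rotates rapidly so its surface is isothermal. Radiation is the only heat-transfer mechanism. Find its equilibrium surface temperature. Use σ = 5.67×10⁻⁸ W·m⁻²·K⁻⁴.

T ≈ 297 K

At equilibrium, absorbed power = emitted power.
Absorbing cross-section = πr² = 9.079×10⁸ m²; emitting surface = 4πr² = 3.632×10⁹ m² (ratio 4).
(1−a)S·A_cross = εσ·A_surf·T⁴  ⇒  T⁴ = (1−a)S/(4σ).
T⁴ = 0.740·2390/(4·5.67×10⁻⁸) = 7.798×10⁹ K⁴.
T = (7.798×10⁹)^(1/4).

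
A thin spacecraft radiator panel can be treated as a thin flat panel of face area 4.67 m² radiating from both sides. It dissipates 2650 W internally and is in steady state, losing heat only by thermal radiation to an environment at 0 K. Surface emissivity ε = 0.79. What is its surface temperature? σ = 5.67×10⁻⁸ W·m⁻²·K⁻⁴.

Steady state: internal power = radiated power, P = εσA T⁴.
Radiating area A = 2·4.67 = 9.340 m².
T⁴ = P/(εσA) = 2650/(0.79·5.67×10⁻⁸·9.340) = 6.334×10⁹ K⁴.
T = (6.334×10⁹)^(1/4).

T ≈ 282 K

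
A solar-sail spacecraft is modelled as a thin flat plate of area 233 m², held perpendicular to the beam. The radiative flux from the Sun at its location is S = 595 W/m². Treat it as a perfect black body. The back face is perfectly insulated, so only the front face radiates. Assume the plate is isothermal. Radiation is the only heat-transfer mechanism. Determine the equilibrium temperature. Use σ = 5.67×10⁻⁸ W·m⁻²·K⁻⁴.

T ≈ 320 K

At equilibrium, absorbed power = emitted power.
Absorbing cross-section = A = 233.0 m²; emitting surface = A = 233.0 m² (ratio 1).
S·A_cross = εσ·A_surf·T⁴  ⇒  T⁴ = S/(1σ).
T⁴ = 1.00·595/(1·5.67×10⁻⁸) = 1.049×10¹⁰ K⁴.
T = (1.049×10¹⁰)^(1/4).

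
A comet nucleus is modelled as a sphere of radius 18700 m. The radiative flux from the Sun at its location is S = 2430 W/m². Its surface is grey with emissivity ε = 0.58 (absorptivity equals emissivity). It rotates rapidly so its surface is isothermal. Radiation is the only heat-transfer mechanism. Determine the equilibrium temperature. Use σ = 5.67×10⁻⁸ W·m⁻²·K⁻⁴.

At equilibrium, absorbed power = emitted power.
Absorbing cross-section = πr² = 1.099×10⁹ m²; emitting surface = 4πr² = 4.394×10⁹ m² (ratio 4).
εS·A_cross = εσ·A_surf·T⁴  ⇒  T⁴ = S/(4σ)   (ε cancels).
T⁴ = 2430/(4·5.67×10⁻⁸) = 1.071×10¹⁰ K⁴.
T = (1.071×10¹⁰)^(1/4).

T ≈ 322 K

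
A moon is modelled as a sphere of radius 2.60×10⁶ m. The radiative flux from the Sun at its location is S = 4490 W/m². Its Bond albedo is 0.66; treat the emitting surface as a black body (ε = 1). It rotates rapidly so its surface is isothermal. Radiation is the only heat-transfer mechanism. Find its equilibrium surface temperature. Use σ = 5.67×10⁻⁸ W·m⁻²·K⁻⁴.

T ≈ 286 K

At equilibrium, absorbed power = emitted power.
Absorbing cross-section = πr² = 2.124×10¹³ m²; emitting surface = 4πr² = 8.495×10¹³ m² (ratio 4).
(1−a)S·A_cross = εσ·A_surf·T⁴  ⇒  T⁴ = (1−a)S/(4σ).
T⁴ = 0.340·4490/(4·5.67×10⁻⁸) = 6.731×10⁹ K⁴.
T = (6.731×10⁹)^(1/4).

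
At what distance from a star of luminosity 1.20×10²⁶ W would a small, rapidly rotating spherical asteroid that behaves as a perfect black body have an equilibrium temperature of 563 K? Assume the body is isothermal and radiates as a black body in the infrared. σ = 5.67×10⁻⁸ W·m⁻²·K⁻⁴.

For an isothermal black-emitting sphere, (1−a)S·πr² = σ·4πr²·T⁴ ⇒ S = 4σT⁴/(1−a).
S = 4·5.67×10⁻⁸·(563)⁴/1.00 = 22790 W/m².
Flux falls as S = L/(4πd²), so d = √(L/(4πS)) = √(1.20×10²⁶/(4π·22790)).

d ≈ 2.05×10¹⁰ m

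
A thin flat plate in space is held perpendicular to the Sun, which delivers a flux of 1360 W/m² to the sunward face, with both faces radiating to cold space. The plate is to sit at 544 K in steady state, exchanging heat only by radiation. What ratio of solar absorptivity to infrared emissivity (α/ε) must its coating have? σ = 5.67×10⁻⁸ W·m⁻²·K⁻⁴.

Balance: αS·A = εσ·2A·T⁴ ⇒ α/ε = 2σT⁴/S.
α/ε = 2·5.67×10⁻⁸·(544)⁴/1360 = 2·5.67×10⁻⁸·8.758×10¹⁰/1360.

α/ε ≈ 7.30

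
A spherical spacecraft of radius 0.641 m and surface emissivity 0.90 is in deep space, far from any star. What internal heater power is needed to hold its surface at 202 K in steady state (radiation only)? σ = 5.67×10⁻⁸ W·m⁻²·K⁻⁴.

P = εσ·4πr²·T⁴.
4πr² = 5.163 m²; T⁴ = 1.665×10⁹ K⁴.
P = 0.90·5.67×10⁻⁸·5.163·1.665×10⁹.

P ≈ 439 W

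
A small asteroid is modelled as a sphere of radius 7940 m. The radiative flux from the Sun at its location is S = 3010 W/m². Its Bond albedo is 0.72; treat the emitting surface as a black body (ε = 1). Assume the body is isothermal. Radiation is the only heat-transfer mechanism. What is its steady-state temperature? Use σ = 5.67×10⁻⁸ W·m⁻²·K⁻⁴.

T ≈ 247 K

At equilibrium, absorbed power = emitted power.
Absorbing cross-section = πr² = 1.981×10⁸ m²; emitting surface = 4πr² = 7.922×10⁸ m² (ratio 4).
(1−a)S·A_cross = εσ·A_surf·T⁴  ⇒  T⁴ = (1−a)S/(4σ).
T⁴ = 0.280·3010/(4·5.67×10⁻⁸) = 3.716×10⁹ K⁴.
T = (3.716×10⁹)^(1/4).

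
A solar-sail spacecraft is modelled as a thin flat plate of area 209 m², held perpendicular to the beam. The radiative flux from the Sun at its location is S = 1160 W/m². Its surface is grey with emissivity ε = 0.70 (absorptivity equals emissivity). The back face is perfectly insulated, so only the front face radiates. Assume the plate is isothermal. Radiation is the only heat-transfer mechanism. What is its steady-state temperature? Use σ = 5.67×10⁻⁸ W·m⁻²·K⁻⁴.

At equilibrium, absorbed power = emitted power.
Absorbing cross-section = A = 209.0 m²; emitting surface = A = 209.0 m² (ratio 1).
εS·A_cross = εσ·A_surf·T⁴  ⇒  T⁴ = S/(1σ)   (ε cancels).
T⁴ = 1160/(1·5.67×10⁻⁸) = 2.046×10¹⁰ K⁴.
T = (2.046×10¹⁰)^(1/4).

T ≈ 378 K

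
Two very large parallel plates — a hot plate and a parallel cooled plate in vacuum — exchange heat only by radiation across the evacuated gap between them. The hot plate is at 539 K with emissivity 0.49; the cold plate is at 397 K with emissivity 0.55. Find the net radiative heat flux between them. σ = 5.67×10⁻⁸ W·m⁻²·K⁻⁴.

q ≈ 1180 W/m²

For two infinite grey parallel plates, q = σ(T₁⁴ − T₂⁴)/(1/ε₁ + 1/ε₂ − 1).
T₁⁴ − T₂⁴ = 8.440×10¹⁰ − 2.484×10¹⁰ = 5.956×10¹⁰ K⁴.
1/ε₁ + 1/ε₂ − 1 = 2.041 + 1.818 − 1 = 2.859.
q = 5.67×10⁻⁸ × 5.956×10¹⁰ / 2.859.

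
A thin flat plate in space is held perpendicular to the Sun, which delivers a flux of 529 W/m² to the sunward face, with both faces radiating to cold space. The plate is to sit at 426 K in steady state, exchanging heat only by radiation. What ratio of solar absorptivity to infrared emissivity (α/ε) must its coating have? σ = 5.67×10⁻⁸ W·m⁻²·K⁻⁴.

Balance: αS·A = εσ·2A·T⁴ ⇒ α/ε = 2σT⁴/S.
α/ε = 2·5.67×10⁻⁸·(426)⁴/529 = 2·5.67×10⁻⁸·3.293×10¹⁰/529.

α/ε ≈ 7.06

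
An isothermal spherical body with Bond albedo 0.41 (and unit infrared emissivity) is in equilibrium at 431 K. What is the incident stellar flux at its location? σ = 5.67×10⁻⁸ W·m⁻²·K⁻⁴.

S ≈ 13300 W/m²

(1−a)S·πr² = σ·4πr²·T⁴ ⇒ S = 4σT⁴/(1−a).
S = 4·5.67×10⁻⁸·3.451×10¹⁰/0.590.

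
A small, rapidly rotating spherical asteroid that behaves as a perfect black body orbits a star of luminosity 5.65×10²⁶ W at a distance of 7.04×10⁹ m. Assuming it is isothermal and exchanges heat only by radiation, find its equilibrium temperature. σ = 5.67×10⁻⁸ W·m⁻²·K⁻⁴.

T ≈ 1410 K

First find the stellar flux at distance d: S = L/(4πd²) = 5.65×10²⁶/(4π·(7.04×10⁹)²) = 9.072×10⁵ W/m².
For an isothermal sphere, absorbed (1−a)S·πr² = emitted σ·4πr²·T⁴, so T⁴ = (1−a)S/(4σ).
T⁴ = 1.00·9.072×10⁵/(4·5.67×10⁻⁸) = 4.000×10¹² K⁴.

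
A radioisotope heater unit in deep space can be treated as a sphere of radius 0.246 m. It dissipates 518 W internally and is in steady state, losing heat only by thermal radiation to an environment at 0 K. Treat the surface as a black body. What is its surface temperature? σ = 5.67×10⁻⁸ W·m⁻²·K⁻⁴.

Steady state: internal power = radiated power, P = εσA T⁴.
Radiating area A = 4πr² = 0.7605 m².
T⁴ = P/(εσA) = 518/(1.0·5.67×10⁻⁸·0.7605) = 1.201×10¹⁰ K⁴.
T = (1.201×10¹⁰)^(1/4).

T ≈ 331 K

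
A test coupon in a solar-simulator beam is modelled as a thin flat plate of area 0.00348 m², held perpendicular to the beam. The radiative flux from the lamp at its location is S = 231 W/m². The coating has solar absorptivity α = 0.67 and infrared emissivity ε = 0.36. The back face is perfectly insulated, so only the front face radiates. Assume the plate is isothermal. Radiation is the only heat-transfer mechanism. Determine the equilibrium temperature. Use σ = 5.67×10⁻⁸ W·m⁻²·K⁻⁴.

T ≈ 295 K

At equilibrium, absorbed power = emitted power.
Absorbing cross-section = A = 0.003480 m²; emitting surface = A = 0.003480 m² (ratio 1).
αS·A_cross = εσ·A_surf·T⁴  ⇒  T⁴ = αS/(ε·1σ).
T⁴ = 0.670·231/(0.36·1·5.67×10⁻⁸) = 7.582×10⁹ K⁴.
T = (7.582×10⁹)^(1/4).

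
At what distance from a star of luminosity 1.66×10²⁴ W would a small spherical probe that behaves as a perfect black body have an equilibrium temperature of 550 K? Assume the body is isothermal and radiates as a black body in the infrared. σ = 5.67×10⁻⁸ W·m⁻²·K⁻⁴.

For an isothermal black-emitting sphere, (1−a)S·πr² = σ·4πr²·T⁴ ⇒ S = 4σT⁴/(1−a).
S = 4·5.67×10⁻⁸·(550)⁴/1.00 = 20750 W/m².
Flux falls as S = L/(4πd²), so d = √(L/(4πS)) = √(1.66×10²⁴/(4π·20750)).

d ≈ 2.52×10⁹ m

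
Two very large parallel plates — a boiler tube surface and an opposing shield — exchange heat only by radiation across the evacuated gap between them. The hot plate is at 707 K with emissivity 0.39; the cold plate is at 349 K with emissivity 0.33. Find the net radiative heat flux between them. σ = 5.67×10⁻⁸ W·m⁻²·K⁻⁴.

q ≈ 2900 W/m²

For two infinite grey parallel plates, q = σ(T₁⁴ − T₂⁴)/(1/ε₁ + 1/ε₂ − 1).
T₁⁴ − T₂⁴ = 2.498×10¹¹ − 1.484×10¹⁰ = 2.350×10¹¹ K⁴.
1/ε₁ + 1/ε₂ − 1 = 2.564 + 3.030 − 1 = 4.594.
q = 5.67×10⁻⁸ × 2.350×10¹¹ / 4.594.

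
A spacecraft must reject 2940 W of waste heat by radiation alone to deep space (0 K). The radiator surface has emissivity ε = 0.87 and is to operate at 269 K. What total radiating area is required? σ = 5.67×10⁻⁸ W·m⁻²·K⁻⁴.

P = εσA T⁴ ⇒ A = P/(εσT⁴).
T⁴ = 5.236×10⁹ K⁴.
A = 2940/(0.87 × 5.67×10⁻⁸ × 5.236×10⁹).

A ≈ 11.4 m²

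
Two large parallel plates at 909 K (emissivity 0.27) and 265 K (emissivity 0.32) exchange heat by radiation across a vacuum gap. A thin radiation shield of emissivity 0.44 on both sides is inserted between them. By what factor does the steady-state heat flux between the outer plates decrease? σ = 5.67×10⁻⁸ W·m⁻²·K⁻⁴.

Without shield: q₀ = σΔ(T⁴)/(1/ε₁+1/ε₂−1) with denominator 5.829.
With shield the two gaps are in series; the resistances add: (1/ε₁+1/ε_s−1)+(1/ε_s+1/ε₂−1) = 4.976+4.398 = 9.374.
Heat-flux ratio q₀/q = 9.374/5.829.

factor ≈ 1.61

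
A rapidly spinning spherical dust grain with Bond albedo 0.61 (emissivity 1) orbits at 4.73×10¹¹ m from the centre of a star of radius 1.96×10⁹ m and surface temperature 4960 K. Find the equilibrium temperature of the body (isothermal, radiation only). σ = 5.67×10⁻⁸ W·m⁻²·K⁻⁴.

T ≈ 178 K

The star's surface emits σT_*⁴; at distance d the flux is S = σT_*⁴(R_*/d)².
S = 5.67×10⁻⁸·(4960)⁴·(1.96×10⁹/4.73×10¹¹)² = 589.3 W/m².
For an isothermal sphere T⁴ = (1−a)S/(4σ) = 1.013×10⁹ K⁴.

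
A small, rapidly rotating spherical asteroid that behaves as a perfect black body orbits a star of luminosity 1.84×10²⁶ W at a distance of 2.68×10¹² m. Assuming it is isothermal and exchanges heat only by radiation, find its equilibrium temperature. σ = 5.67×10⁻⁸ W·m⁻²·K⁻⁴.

First find the stellar flux at distance d: S = L/(4πd²) = 1.84×10²⁶/(4π·(2.68×10¹²)²) = 2.039 W/m².
For an isothermal sphere, absorbed (1−a)S·πr² = emitted σ·4πr²·T⁴, so T⁴ = (1−a)S/(4σ).
T⁴ = 1.00·2.039/(4·5.67×10⁻⁸) = 8.989×10⁶ K⁴.

T ≈ 54.8 K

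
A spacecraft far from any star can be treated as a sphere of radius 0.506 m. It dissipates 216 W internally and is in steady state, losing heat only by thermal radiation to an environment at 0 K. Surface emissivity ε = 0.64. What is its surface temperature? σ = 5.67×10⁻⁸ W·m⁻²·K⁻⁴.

T ≈ 207 K

Steady state: internal power = radiated power, P = εσA T⁴.
Radiating area A = 4πr² = 3.217 m².
T⁴ = P/(εσA) = 216/(0.64·5.67×10⁻⁸·3.217) = 1.850×10⁹ K⁴.
T = (1.850×10⁹)^(1/4).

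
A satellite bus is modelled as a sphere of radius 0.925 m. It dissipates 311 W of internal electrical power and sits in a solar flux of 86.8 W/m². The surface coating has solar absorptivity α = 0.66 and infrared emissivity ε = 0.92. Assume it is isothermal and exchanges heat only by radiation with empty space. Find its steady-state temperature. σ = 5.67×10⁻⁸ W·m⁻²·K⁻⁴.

At steady state, absorbed solar power + internal power = radiated power.
Absorbed: α·S·A_cross = 0.66·86.8·2.688 = 154.0 W (cross-section πr²).
Total input = 154.0 + 311 = 465.0 W.
Radiated: εσ·A_surf·T⁴ with A_surf = 4πr² = 10.75 m².
T⁴ = 465.0/(0.92·5.67×10⁻⁸·10.75) = 8.291×10⁸ K⁴.

T ≈ 170 K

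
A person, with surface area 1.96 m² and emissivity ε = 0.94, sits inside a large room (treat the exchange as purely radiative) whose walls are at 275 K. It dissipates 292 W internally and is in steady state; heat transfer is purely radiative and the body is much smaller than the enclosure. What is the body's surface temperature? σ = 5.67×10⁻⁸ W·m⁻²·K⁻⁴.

For a small grey body in a large enclosure, net radiated power = εσA(T⁴ − T_w⁴).
Steady state: P = εσA(T⁴ − T_w⁴) with A = 1.96 m².
T⁴ = P/(εσA) + T_w⁴ = 292/(0.94·5.67×10⁻⁸·1.960) + (275)⁴
    = 2.795×10⁹ + 5.719×10⁹ = 8.514×10⁹ K⁴.

T ≈ 304 K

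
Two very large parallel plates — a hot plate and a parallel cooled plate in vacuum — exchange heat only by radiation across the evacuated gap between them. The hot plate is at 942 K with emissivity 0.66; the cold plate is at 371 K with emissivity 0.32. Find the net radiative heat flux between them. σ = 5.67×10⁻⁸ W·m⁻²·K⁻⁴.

q ≈ 12000 W/m²

For two infinite grey parallel plates, q = σ(T₁⁴ − T₂⁴)/(1/ε₁ + 1/ε₂ − 1).
T₁⁴ − T₂⁴ = 7.874×10¹¹ − 1.895×10¹⁰ = 7.685×10¹¹ K⁴.
1/ε₁ + 1/ε₂ − 1 = 1.515 + 3.125 − 1 = 3.640.
q = 5.67×10⁻⁸ × 7.685×10¹¹ / 3.640.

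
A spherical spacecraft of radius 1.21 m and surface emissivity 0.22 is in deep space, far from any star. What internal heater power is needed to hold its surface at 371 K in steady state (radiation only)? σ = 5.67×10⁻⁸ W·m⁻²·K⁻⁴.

P ≈ 4350 W

P = εσ·4πr²·T⁴.
4πr² = 18.40 m²; T⁴ = 1.895×10¹⁰ K⁴.
P = 0.22·5.67×10⁻⁸·18.40·1.895×10¹⁰.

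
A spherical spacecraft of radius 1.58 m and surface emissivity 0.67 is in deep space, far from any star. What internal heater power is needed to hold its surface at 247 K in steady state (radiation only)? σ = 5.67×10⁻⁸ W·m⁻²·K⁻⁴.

P = εσ·4πr²·T⁴.
4πr² = 31.37 m²; T⁴ = 3.722×10⁹ K⁴.
P = 0.67·5.67×10⁻⁸·31.37·3.722×10⁹.

P ≈ 4440 W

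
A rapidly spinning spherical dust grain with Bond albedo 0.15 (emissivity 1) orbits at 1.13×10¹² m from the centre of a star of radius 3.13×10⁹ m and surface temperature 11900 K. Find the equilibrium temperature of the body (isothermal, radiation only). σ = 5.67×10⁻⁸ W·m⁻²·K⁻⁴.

The star's surface emits σT_*⁴; at distance d the flux is S = σT_*⁴(R_*/d)².
S = 5.67×10⁻⁸·(11900)⁴·(3.13×10⁹/1.13×10¹²)² = 8724 W/m².
For an isothermal sphere T⁴ = (1−a)S/(4σ) = 3.269×10¹⁰ K⁴.

T ≈ 425 K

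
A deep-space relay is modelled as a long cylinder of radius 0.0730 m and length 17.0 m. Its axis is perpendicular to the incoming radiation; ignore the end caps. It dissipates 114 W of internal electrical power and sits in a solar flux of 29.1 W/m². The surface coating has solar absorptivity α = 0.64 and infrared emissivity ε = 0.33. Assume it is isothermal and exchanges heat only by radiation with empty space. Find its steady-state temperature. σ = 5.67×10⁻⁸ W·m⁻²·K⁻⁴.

At steady state, absorbed solar power + internal power = radiated power.
Absorbed: α·S·A_cross = 0.64·29.1·2.482 = 46.22 W (cross-section 2rL).
Total input = 46.22 + 114 = 160.2 W.
Radiated: εσ·A_surf·T⁴ with A_surf = 2πrL = 7.797 m².
T⁴ = 160.2/(0.33·5.67×10⁻⁸·7.797) = 1.098×10⁹ K⁴.

T ≈ 182 K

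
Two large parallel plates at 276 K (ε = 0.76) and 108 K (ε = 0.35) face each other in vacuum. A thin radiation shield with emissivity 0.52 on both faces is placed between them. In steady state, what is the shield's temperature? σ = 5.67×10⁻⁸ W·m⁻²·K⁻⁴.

T_s ≈ 247 K

In steady state the net flux on the hot side equals that on the cold side.
σ(T₁⁴−T_s⁴)/D₁ = σ(T_s⁴−T₂⁴)/D₂, with D₁ = 1/ε₁+1/ε_s−1 = 2.239, D₂ = 1/ε_s+1/ε₂−1 = 3.780.
Solve for T_s⁴: T_s⁴ = (D₂·T₁⁴ + D₁·T₂⁴)/(D₁+D₂) = 3.695×10⁹ K⁴.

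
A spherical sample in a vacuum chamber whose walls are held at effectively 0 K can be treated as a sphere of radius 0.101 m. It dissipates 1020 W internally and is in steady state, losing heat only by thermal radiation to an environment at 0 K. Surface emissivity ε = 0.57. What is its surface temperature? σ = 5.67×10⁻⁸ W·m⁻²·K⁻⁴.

Steady state: internal power = radiated power, P = εσA T⁴.
Radiating area A = 4πr² = 0.1282 m².
T⁴ = P/(εσA) = 1020/(0.57·5.67×10⁻⁸·0.1282) = 2.462×10¹¹ K⁴.
T = (2.462×10¹¹)^(1/4).

T ≈ 704 K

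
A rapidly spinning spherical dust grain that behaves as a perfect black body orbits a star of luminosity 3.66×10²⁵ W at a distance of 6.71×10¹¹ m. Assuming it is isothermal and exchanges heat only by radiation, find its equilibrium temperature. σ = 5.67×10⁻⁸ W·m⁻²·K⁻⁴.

First find the stellar flux at distance d: S = L/(4πd²) = 3.66×10²⁵/(4π·(6.71×10¹¹)²) = 6.469 W/m².
For an isothermal sphere, absorbed (1−a)S·πr² = emitted σ·4πr²·T⁴, so T⁴ = (1−a)S/(4σ).
T⁴ = 1.00·6.469/(4·5.67×10⁻⁸) = 2.852×10⁷ K⁴.

T ≈ 73.1 K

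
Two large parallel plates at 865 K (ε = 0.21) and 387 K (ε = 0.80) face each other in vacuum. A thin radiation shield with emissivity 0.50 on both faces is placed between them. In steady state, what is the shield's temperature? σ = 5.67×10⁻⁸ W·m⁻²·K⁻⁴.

In steady state the net flux on the hot side equals that on the cold side.
σ(T₁⁴−T_s⁴)/D₁ = σ(T_s⁴−T₂⁴)/D₂, with D₁ = 1/ε₁+1/ε_s−1 = 5.762, D₂ = 1/ε_s+1/ε₂−1 = 2.250.
Solve for T_s⁴: T_s⁴ = (D₂·T₁⁴ + D₁·T₂⁴)/(D₁+D₂) = 1.734×10¹¹ K⁴.

T_s ≈ 645 K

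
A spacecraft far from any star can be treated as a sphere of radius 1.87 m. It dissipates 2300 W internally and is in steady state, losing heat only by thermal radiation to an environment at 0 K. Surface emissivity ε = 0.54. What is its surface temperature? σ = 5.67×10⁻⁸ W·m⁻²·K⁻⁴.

Steady state: internal power = radiated power, P = εσA T⁴.
Radiating area A = 4πr² = 43.94 m².
T⁴ = P/(εσA) = 2300/(0.54·5.67×10⁻⁸·43.94) = 1.709×10⁹ K⁴.
T = (1.709×10⁹)^(1/4).

T ≈ 203 K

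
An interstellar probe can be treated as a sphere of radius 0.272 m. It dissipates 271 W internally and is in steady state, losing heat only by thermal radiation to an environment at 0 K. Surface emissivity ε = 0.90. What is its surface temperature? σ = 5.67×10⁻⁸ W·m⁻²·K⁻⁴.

Steady state: internal power = radiated power, P = εσA T⁴.
Radiating area A = 4πr² = 0.9297 m².
T⁴ = P/(εσA) = 271/(0.90·5.67×10⁻⁸·0.9297) = 5.712×10⁹ K⁴.
T = (5.712×10⁹)^(1/4).

T ≈ 275 K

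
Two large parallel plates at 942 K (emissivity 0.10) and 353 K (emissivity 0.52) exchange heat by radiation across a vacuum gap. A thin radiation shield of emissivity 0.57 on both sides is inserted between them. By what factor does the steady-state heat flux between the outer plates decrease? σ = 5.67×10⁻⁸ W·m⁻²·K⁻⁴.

Without shield: q₀ = σΔ(T⁴)/(1/ε₁+1/ε₂−1) with denominator 10.92.
With shield the two gaps are in series; the resistances add: (1/ε₁+1/ε_s−1)+(1/ε_s+1/ε₂−1) = 10.75+2.677 = 13.43.
Heat-flux ratio q₀/q = 13.43/10.92.

factor ≈ 1.23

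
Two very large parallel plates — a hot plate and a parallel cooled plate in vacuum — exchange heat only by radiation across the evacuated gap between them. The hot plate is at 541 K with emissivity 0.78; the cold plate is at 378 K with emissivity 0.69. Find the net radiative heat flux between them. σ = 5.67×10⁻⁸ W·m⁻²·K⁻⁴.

For two infinite grey parallel plates, q = σ(T₁⁴ − T₂⁴)/(1/ε₁ + 1/ε₂ − 1).
T₁⁴ − T₂⁴ = 8.566×10¹⁰ − 2.042×10¹⁰ = 6.525×10¹⁰ K⁴.
1/ε₁ + 1/ε₂ − 1 = 1.282 + 1.449 − 1 = 1.731.
q = 5.67×10⁻⁸ × 6.525×10¹⁰ / 1.731.

q ≈ 2140 W/m²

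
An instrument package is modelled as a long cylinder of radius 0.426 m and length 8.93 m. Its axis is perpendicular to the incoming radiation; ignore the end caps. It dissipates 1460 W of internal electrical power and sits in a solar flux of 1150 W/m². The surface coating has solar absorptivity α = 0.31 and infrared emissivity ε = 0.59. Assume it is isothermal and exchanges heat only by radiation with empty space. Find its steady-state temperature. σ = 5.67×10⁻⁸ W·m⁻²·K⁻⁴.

T ≈ 269 K

At steady state, absorbed solar power + internal power = radiated power.
Absorbed: α·S·A_cross = 0.31·1150·7.608 = 2712 W (cross-section 2rL).
Total input = 2712 + 1460 = 4172 W.
Radiated: εσ·A_surf·T⁴ with A_surf = 2πrL = 23.90 m².
T⁴ = 4172/(0.59·5.67×10⁻⁸·23.90) = 5.218×10⁹ K⁴.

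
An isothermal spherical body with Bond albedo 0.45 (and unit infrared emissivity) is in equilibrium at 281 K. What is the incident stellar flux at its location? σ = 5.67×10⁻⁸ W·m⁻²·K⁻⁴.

(1−a)S·πr² = σ·4πr²·T⁴ ⇒ S = 4σT⁴/(1−a).
S = 4·5.67×10⁻⁸·6.235×10⁹/0.550.

S ≈ 2570 W/m²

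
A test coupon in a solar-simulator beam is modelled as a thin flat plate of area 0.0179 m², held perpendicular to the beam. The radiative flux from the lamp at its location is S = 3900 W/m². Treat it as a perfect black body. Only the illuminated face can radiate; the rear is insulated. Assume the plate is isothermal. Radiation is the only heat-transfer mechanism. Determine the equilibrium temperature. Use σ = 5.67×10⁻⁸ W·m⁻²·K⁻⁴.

T ≈ 512 K

At equilibrium, absorbed power = emitted power.
Absorbing cross-section = A = 0.01790 m²; emitting surface = A = 0.01790 m² (ratio 1).
S·A_cross = εσ·A_surf·T⁴  ⇒  T⁴ = S/(1σ).
T⁴ = 1.00·3900/(1·5.67×10⁻⁸) = 6.878×10¹⁰ K⁴.
T = (6.878×10¹⁰)^(1/4).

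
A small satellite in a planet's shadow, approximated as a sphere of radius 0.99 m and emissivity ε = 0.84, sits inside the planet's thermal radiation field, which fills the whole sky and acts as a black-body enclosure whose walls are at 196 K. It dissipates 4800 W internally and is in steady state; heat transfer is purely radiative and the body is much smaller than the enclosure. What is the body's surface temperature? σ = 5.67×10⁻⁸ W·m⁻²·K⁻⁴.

T ≈ 313 K

For a small grey body in a large enclosure, net radiated power = εσA(T⁴ − T_w⁴).
Steady state: P = εσA(T⁴ − T_w⁴) with A = 4πr² = 12.32 m².
T⁴ = P/(εσA) + T_w⁴ = 4800/(0.84·5.67×10⁻⁸·12.32) + (196)⁴
    = 8.183×10⁹ + 1.476×10⁹ = 9.659×10⁹ K⁴.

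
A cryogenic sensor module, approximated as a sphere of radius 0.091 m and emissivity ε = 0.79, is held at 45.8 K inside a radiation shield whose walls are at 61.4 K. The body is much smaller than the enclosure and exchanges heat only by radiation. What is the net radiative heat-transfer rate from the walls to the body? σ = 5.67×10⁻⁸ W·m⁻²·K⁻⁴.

For a small grey body in a large enclosure: P_net = εσA(T_body⁴ − T_wall⁴).
A = 4πr² = 0.1041 m²; T_body⁴ − T_wall⁴ = 4.400×10⁶ − 1.421×10⁷ = -9.813×10⁶ K⁴.
|P_net| = 0.79·5.67×10⁻⁸·0.1041·9.813×10⁶.

P_net ≈ 0.0457 W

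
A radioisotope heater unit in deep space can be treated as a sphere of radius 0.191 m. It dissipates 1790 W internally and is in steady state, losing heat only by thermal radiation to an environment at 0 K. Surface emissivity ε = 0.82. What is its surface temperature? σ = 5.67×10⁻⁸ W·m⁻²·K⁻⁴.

Steady state: internal power = radiated power, P = εσA T⁴.
Radiating area A = 4πr² = 0.4584 m².
T⁴ = P/(εσA) = 1790/(0.82·5.67×10⁻⁸·0.4584) = 8.398×10¹⁰ K⁴.
T = (8.398×10¹⁰)^(1/4).

T ≈ 538 K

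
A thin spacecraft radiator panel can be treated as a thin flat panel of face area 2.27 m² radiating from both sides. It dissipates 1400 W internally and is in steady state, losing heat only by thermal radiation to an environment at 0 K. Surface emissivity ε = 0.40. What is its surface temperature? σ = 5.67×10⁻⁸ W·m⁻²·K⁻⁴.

Steady state: internal power = radiated power, P = εσA T⁴.
Radiating area A = 2·2.27 = 4.540 m².
T⁴ = P/(εσA) = 1400/(0.40·5.67×10⁻⁸·4.540) = 1.360×10¹⁰ K⁴.
T = (1.360×10¹⁰)^(1/4).

T ≈ 341 K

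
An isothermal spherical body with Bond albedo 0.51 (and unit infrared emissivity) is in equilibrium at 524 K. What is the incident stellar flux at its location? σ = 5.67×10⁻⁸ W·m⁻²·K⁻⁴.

S ≈ 34900 W/m²

(1−a)S·πr² = σ·4πr²·T⁴ ⇒ S = 4σT⁴/(1−a).
S = 4·5.67×10⁻⁸·7.539×10¹⁰/0.490.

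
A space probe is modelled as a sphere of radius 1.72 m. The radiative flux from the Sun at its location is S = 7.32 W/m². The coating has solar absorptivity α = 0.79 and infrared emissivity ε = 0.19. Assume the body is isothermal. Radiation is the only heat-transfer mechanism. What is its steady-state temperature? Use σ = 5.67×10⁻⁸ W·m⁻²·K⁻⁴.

At equilibrium, absorbed power = emitted power.
Absorbing cross-section = πr² = 9.294 m²; emitting surface = 4πr² = 37.18 m² (ratio 4).
αS·A_cross = εσ·A_surf·T⁴  ⇒  T⁴ = αS/(ε·4σ).
T⁴ = 0.790·7.32/(0.19·4·5.67×10⁻⁸) = 1.342×10⁸ K⁴.
T = (1.342×10⁸)^(1/4).

T ≈ 108 K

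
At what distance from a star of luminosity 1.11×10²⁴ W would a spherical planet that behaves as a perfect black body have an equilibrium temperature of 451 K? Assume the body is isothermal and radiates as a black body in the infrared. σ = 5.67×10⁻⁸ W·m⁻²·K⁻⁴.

d ≈ 3.07×10⁹ m

For an isothermal black-emitting sphere, (1−a)S·πr² = σ·4πr²·T⁴ ⇒ S = 4σT⁴/(1−a).
S = 4·5.67×10⁻⁸·(451)⁴/1.00 = 9383 W/m².
Flux falls as S = L/(4πd²), so d = √(L/(4πS)) = √(1.11×10²⁴/(4π·9383)).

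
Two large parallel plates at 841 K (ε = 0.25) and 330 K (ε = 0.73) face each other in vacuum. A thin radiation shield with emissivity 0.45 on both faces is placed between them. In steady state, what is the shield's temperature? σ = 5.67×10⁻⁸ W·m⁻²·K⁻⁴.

T_s ≈ 646 K

In steady state the net flux on the hot side equals that on the cold side.
σ(T₁⁴−T_s⁴)/D₁ = σ(T_s⁴−T₂⁴)/D₂, with D₁ = 1/ε₁+1/ε_s−1 = 5.222, D₂ = 1/ε_s+1/ε₂−1 = 2.592.
Solve for T_s⁴: T_s⁴ = (D₂·T₁⁴ + D₁·T₂⁴)/(D₁+D₂) = 1.739×10¹¹ K⁴.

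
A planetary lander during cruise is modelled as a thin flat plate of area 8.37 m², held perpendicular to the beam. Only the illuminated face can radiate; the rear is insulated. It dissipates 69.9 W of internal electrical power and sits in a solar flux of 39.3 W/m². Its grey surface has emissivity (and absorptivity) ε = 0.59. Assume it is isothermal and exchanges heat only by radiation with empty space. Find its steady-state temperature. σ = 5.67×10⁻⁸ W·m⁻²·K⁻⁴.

At steady state, absorbed solar power + internal power = radiated power.
Absorbed: α·S·A_cross = 0.59·39.3·8.370 = 194.1 W (cross-section A).
Total input = 194.1 + 69.9 = 264.0 W.
Radiated: εσ·A_surf·T⁴ with A_surf = A = 8.370 m².
T⁴ = 264.0/(0.59·5.67×10⁻⁸·8.370) = 9.428×10⁸ K⁴.

T ≈ 175 K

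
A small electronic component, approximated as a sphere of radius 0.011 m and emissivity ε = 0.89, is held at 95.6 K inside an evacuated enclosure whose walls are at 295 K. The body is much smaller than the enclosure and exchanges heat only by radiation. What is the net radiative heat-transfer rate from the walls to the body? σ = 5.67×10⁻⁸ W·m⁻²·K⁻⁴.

P_net ≈ 0.575 W

For a small grey body in a large enclosure: P_net = εσA(T_body⁴ − T_wall⁴).
A = 4πr² = 0.001521 m²; T_body⁴ − T_wall⁴ = 8.353×10⁷ − 7.573×10⁹ = -7.490×10⁹ K⁴.
|P_net| = 0.89·5.67×10⁻⁸·0.001521·7.490×10⁹.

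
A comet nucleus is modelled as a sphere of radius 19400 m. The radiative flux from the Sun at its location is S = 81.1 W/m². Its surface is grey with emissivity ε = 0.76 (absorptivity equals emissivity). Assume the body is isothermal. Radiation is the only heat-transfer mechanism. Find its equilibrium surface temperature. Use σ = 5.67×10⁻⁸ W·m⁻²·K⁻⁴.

At equilibrium, absorbed power = emitted power.
Absorbing cross-section = πr² = 1.182×10⁹ m²; emitting surface = 4πr² = 4.729×10⁹ m² (ratio 4).
εS·A_cross = εσ·A_surf·T⁴  ⇒  T⁴ = S/(4σ)   (ε cancels).
T⁴ = 81.1/(4·5.67×10⁻⁸) = 3.576×10⁸ K⁴.
T = (3.576×10⁸)^(1/4).

T ≈ 138 K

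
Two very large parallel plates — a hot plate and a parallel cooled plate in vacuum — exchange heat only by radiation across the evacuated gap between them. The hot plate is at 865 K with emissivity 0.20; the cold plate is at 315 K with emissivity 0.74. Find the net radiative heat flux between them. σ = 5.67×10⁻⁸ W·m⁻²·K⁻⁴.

For two infinite grey parallel plates, q = σ(T₁⁴ − T₂⁴)/(1/ε₁ + 1/ε₂ − 1).
T₁⁴ − T₂⁴ = 5.598×10¹¹ − 9.846×10⁹ = 5.500×10¹¹ K⁴.
1/ε₁ + 1/ε₂ − 1 = 5.000 + 1.351 − 1 = 5.351.
q = 5.67×10⁻⁸ × 5.500×10¹¹ / 5.351.

q ≈ 5830 W/m²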